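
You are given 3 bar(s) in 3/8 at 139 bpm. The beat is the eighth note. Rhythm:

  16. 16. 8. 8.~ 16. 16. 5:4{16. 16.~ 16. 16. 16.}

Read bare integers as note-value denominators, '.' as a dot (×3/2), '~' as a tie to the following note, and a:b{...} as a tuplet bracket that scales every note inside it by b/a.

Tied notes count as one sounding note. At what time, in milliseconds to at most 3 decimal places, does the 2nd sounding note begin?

note 2 onset = 3/4b = 323.741ms

1. 0.0ms @ 0 + 323.741ms (3/4)
2. 323.741ms @ 3/4 + 323.741ms (3/4)
3. 647.482ms @ 3/2 + 647.482ms (3/2)
4. 1294.964ms @ 3 + 971.223ms (9/4)
5. 2266.187ms @ 21/4 + 323.741ms (3/4)
6. 2589.928ms @ 6 + 258.993ms (3/5)
7. 2848.921ms @ 33/5 + 517.986ms (6/5)
8. 3366.906ms @ 39/5 + 258.993ms (3/5)
9. 3625.899ms @ 42/5 + 258.993ms (3/5)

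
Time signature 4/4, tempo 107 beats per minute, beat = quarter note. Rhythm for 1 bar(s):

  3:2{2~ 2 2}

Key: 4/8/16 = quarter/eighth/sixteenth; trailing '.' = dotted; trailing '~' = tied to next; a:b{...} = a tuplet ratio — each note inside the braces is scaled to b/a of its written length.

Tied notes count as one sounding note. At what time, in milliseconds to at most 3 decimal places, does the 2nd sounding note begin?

1. 0.0ms @ 0 + 1495.327ms (8/3)
2. 1495.327ms @ 8/3 + 747.664ms (4/3)

note 2 onset = 8/3b = 1495.327ms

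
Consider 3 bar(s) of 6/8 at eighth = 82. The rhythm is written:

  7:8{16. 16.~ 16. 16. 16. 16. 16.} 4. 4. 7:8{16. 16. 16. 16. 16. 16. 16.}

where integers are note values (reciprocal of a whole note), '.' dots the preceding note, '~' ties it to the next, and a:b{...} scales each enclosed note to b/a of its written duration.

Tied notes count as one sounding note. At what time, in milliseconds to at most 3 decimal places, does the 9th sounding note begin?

note 9 onset = 12b = 8780.488ms

1. 0.0ms @ 0 + 627.178ms (6/7)
2. 627.178ms @ 6/7 + 1254.355ms (12/7)
3. 1881.533ms @ 18/7 + 627.178ms (6/7)
4. 2508.711ms @ 24/7 + 627.178ms (6/7)
5. 3135.889ms @ 30/7 + 627.178ms (6/7)
6. 3763.066ms @ 36/7 + 627.178ms (6/7)
7. 4390.244ms @ 6 + 2195.122ms (3)
8. 6585.366ms @ 9 + 2195.122ms (3)
9. 8780.488ms @ 12 + 627.178ms (6/7)
10. 9407.666ms @ 90/7 + 627.178ms (6/7)
11. 10034.843ms @ 96/7 + 627.178ms (6/7)
12. 10662.021ms @ 102/7 + 627.178ms (6/7)
13. 11289.199ms @ 108/7 + 627.178ms (6/7)
14. 11916.376ms @ 114/7 + 627.178ms (6/7)
15. 12543.554ms @ 120/7 + 627.178ms (6/7)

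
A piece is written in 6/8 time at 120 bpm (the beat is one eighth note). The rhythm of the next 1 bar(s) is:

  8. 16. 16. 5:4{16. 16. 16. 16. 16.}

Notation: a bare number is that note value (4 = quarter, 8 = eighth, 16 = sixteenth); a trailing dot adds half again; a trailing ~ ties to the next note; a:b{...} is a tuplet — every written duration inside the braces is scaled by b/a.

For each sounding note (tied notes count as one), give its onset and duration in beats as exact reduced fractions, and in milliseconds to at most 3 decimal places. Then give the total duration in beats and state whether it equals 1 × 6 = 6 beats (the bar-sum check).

1) 0.0ms=0b +750.0ms=3/2b
2) 750.0ms=3/2b +375.0ms=3/4b
3) 1125.0ms=9/4b +375.0ms=3/4b
4) 1500.0ms=3b +300.0ms=3/5b
5) 1800.0ms=18/5b +300.0ms=3/5b
6) 2100.0ms=21/5b +300.0ms=3/5b
7) 2400.0ms=24/5b +300.0ms=3/5b
8) 2700.0ms=27/5b +300.0ms=3/5b
Σ=6b of 6 (120bpm 6/8) — PASS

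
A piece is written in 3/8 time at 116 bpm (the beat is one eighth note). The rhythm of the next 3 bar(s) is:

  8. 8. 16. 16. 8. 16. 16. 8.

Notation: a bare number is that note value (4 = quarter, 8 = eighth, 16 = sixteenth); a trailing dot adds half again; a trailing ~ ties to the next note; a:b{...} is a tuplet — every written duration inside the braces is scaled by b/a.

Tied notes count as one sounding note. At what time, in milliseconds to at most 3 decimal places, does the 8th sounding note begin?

1. 0.0ms @ 0 + 775.862ms (3/2)
2. 775.862ms @ 3/2 + 775.862ms (3/2)
3. 1551.724ms @ 3 + 387.931ms (3/4)
4. 1939.655ms @ 15/4 + 387.931ms (3/4)
5. 2327.586ms @ 9/2 + 775.862ms (3/2)
6. 3103.448ms @ 6 + 387.931ms (3/4)
7. 3491.379ms @ 27/4 + 387.931ms (3/4)
8. 3879.31ms @ 15/2 + 775.862ms (3/2)

note 8 onset = 15/2b = 3879.31ms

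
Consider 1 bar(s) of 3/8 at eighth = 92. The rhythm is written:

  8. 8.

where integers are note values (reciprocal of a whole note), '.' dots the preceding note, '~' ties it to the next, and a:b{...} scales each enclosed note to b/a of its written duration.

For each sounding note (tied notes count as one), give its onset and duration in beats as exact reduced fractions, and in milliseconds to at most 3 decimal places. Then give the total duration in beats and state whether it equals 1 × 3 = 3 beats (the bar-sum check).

1) 0.0ms=0b +978.261ms=3/2b
2) 978.261ms=3/2b +978.261ms=3/2b
Σ=3b of 3 (92bpm 3/8) — PASS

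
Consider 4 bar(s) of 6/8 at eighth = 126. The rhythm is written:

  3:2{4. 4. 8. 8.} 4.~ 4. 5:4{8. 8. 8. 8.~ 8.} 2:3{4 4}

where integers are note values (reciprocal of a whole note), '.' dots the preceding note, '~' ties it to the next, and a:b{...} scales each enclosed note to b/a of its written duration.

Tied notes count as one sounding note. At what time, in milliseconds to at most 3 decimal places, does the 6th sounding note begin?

note 6 onset = 12b = 5714.286ms

1. 0.0ms @ 0 + 952.381ms (2)
2. 952.381ms @ 2 + 952.381ms (2)
3. 1904.762ms @ 4 + 476.19ms (1)
4. 2380.952ms @ 5 + 476.19ms (1)
5. 2857.143ms @ 6 + 2857.143ms (6)
6. 5714.286ms @ 12 + 571.429ms (6/5)
7. 6285.714ms @ 66/5 + 571.429ms (6/5)
8. 6857.143ms @ 72/5 + 571.429ms (6/5)
9. 7428.571ms @ 78/5 + 1142.857ms (12/5)
10. 8571.429ms @ 18 + 1428.571ms (3)
11. 10000.0ms @ 21 + 1428.571ms (3)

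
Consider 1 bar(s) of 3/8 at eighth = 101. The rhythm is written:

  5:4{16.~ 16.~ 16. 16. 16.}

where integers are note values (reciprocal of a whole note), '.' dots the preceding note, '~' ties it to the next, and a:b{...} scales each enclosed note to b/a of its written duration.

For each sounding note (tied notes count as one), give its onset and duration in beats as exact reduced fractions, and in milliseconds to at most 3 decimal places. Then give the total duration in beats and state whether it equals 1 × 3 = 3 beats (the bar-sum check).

1) 0.0ms=0b +1069.307ms=9/5b
2) 1069.307ms=9/5b +356.436ms=3/5b
3) 1425.743ms=12/5b +356.436ms=3/5b
Σ=3b of 3 (101bpm 3/8) — PASS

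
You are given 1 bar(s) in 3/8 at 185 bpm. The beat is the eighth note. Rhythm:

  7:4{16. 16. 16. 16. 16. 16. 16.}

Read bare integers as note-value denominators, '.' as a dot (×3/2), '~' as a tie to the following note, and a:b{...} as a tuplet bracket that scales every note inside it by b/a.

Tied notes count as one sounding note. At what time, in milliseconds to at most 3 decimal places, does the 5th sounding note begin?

1. 0.0ms @ 0 + 138.996ms (3/7)
2. 138.996ms @ 3/7 + 138.996ms (3/7)
3. 277.992ms @ 6/7 + 138.996ms (3/7)
4. 416.988ms @ 9/7 + 138.996ms (3/7)
5. 555.985ms @ 12/7 + 138.996ms (3/7)
6. 694.981ms @ 15/7 + 138.996ms (3/7)
7. 833.977ms @ 18/7 + 138.996ms (3/7)

note 5 onset = 12/7b = 555.985ms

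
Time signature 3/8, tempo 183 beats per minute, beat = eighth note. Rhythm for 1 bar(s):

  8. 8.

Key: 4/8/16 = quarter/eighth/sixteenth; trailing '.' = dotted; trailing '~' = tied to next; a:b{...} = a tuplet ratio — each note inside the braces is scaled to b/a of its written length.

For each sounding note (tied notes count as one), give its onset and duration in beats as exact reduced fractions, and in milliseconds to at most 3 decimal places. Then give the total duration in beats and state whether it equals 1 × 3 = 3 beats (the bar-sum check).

1) 0.0ms=0b +491.803ms=3/2b
2) 491.803ms=3/2b +491.803ms=3/2b
Σ=3b of 3 (183bpm 3/8) — PASS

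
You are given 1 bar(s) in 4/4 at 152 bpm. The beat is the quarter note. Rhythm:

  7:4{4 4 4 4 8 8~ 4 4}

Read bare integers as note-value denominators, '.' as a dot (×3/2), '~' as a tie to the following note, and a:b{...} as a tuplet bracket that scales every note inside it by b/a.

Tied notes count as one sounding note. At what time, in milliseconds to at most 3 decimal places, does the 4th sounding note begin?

note 4 onset = 12/7b = 676.692ms

1. 0.0ms @ 0 + 225.564ms (4/7)
2. 225.564ms @ 4/7 + 225.564ms (4/7)
3. 451.128ms @ 8/7 + 225.564ms (4/7)
4. 676.692ms @ 12/7 + 225.564ms (4/7)
5. 902.256ms @ 16/7 + 112.782ms (2/7)
6. 1015.038ms @ 18/7 + 338.346ms (6/7)
7. 1353.383ms @ 24/7 + 225.564ms (4/7)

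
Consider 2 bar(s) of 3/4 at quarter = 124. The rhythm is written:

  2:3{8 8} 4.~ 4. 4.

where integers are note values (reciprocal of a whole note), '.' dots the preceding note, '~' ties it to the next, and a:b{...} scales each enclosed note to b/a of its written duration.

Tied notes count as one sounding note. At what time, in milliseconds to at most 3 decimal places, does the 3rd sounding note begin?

note 3 onset = 3/2b = 725.806ms

1. 0.0ms @ 0 + 362.903ms (3/4)
2. 362.903ms @ 3/4 + 362.903ms (3/4)
3. 725.806ms @ 3/2 + 1451.613ms (3)
4. 2177.419ms @ 9/2 + 725.806ms (3/2)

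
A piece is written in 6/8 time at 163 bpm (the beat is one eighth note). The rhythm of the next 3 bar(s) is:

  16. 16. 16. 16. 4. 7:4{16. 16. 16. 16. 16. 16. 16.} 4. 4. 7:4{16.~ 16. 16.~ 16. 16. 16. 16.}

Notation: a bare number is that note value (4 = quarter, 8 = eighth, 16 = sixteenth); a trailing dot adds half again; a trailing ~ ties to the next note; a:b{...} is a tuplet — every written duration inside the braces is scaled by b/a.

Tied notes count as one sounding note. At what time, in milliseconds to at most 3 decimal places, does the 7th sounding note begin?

1. 0.0ms @ 0 + 276.074ms (3/4)
2. 276.074ms @ 3/4 + 276.074ms (3/4)
3. 552.147ms @ 3/2 + 276.074ms (3/4)
4. 828.221ms @ 9/4 + 276.074ms (3/4)
5. 1104.294ms @ 3 + 1104.294ms (3)
6. 2208.589ms @ 6 + 157.756ms (3/7)
7. 2366.345ms @ 45/7 + 157.756ms (3/7)
8. 2524.102ms @ 48/7 + 157.756ms (3/7)
9. 2681.858ms @ 51/7 + 157.756ms (3/7)
10. 2839.614ms @ 54/7 + 157.756ms (3/7)
11. 2997.371ms @ 57/7 + 157.756ms (3/7)
12. 3155.127ms @ 60/7 + 157.756ms (3/7)
13. 3312.883ms @ 9 + 1104.294ms (3)
14. 4417.178ms @ 12 + 1104.294ms (3)
15. 5521.472ms @ 15 + 315.513ms (6/7)
16. 5836.985ms @ 111/7 + 315.513ms (6/7)
17. 6152.498ms @ 117/7 + 157.756ms (3/7)
18. 6310.254ms @ 120/7 + 157.756ms (3/7)
19. 6468.011ms @ 123/7 + 157.756ms (3/7)

note 7 onset = 45/7b = 2366.345ms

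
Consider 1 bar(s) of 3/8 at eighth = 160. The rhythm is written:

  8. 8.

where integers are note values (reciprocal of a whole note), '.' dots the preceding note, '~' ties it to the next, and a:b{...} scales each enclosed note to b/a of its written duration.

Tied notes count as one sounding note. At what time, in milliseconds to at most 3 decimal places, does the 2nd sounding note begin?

note 2 onset = 3/2b = 562.5ms

1. 0.0ms @ 0 + 562.5ms (3/2)
2. 562.5ms @ 3/2 + 562.5ms (3/2)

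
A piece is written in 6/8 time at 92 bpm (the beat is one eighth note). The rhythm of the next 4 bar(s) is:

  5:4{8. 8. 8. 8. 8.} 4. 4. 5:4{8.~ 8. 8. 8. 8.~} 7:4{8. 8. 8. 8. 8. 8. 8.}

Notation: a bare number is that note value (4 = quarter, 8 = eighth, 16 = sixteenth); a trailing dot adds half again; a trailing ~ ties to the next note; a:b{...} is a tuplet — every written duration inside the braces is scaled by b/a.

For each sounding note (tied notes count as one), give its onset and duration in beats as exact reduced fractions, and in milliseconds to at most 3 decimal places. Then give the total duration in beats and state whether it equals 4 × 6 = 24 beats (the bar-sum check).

1) 0.0ms=0b +782.609ms=6/5b
2) 782.609ms=6/5b +782.609ms=6/5b
3) 1565.217ms=12/5b +782.609ms=6/5b
4) 2347.826ms=18/5b +782.609ms=6/5b
5) 3130.435ms=24/5b +782.609ms=6/5b
6) 3913.043ms=6b +1956.522ms=3b
7) 5869.565ms=9b +1956.522ms=3b
8) 7826.087ms=12b +1565.217ms=12/5b
9) 9391.304ms=72/5b +782.609ms=6/5b
10) 10173.913ms=78/5b +782.609ms=6/5b
11) 10956.522ms=84/5b +1341.615ms=72/35b
12) 12298.137ms=132/7b +559.006ms=6/7b
13) 12857.143ms=138/7b +559.006ms=6/7b
14) 13416.149ms=144/7b +559.006ms=6/7b
15) 13975.155ms=150/7b +559.006ms=6/7b
16) 14534.161ms=156/7b +559.006ms=6/7b
17) 15093.168ms=162/7b +559.006ms=6/7b
Σ=24b of 24 (92bpm 6/8) — PASS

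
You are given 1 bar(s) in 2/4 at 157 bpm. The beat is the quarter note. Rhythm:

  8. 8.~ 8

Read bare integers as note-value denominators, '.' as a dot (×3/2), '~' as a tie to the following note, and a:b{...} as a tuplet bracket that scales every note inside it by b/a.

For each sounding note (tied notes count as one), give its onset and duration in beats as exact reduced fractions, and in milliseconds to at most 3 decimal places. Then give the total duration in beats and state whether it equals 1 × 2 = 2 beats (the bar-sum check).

1) 0.0ms=0b +286.624ms=3/4b
2) 286.624ms=3/4b +477.707ms=5/4b
Σ=2b of 2 (157bpm 2/4) — PASS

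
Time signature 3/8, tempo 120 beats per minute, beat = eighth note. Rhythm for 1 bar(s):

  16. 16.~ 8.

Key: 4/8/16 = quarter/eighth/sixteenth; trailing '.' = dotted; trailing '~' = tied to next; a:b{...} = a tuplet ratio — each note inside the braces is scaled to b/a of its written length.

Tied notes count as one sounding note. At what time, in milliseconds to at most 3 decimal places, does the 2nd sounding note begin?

note 2 onset = 3/4b = 375.0ms

1. 0.0ms @ 0 + 375.0ms (3/4)
2. 375.0ms @ 3/4 + 1125.0ms (9/4)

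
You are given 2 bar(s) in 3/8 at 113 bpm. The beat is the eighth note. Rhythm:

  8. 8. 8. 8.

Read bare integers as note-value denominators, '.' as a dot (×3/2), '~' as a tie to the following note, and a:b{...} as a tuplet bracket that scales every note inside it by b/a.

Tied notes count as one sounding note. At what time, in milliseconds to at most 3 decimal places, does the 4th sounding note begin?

note 4 onset = 9/2b = 2389.381ms

1. 0.0ms @ 0 + 796.46ms (3/2)
2. 796.46ms @ 3/2 + 796.46ms (3/2)
3. 1592.92ms @ 3 + 796.46ms (3/2)
4. 2389.381ms @ 9/2 + 796.46ms (3/2)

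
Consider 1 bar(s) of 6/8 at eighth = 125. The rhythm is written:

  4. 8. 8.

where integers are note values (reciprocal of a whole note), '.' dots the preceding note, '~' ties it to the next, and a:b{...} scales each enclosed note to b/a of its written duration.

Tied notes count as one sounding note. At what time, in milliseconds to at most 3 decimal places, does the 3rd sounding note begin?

note 3 onset = 9/2b = 2160.0ms

1. 0.0ms @ 0 + 1440.0ms (3)
2. 1440.0ms @ 3 + 720.0ms (3/2)
3. 2160.0ms @ 9/2 + 720.0ms (3/2)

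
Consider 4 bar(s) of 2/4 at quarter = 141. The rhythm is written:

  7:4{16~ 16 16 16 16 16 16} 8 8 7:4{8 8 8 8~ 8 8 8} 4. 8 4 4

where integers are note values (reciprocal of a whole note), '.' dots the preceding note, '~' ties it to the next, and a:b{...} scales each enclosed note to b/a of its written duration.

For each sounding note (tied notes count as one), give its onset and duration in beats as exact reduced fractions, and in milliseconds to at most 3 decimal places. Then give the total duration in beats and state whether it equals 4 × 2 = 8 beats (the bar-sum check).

1) 0.0ms=0b +121.581ms=2/7b
2) 121.581ms=2/7b +60.79ms=1/7b
3) 182.371ms=3/7b +60.79ms=1/7b
4) 243.161ms=4/7b +60.79ms=1/7b
5) 303.951ms=5/7b +60.79ms=1/7b
6) 364.742ms=6/7b +60.79ms=1/7b
7) 425.532ms=1b +212.766ms=1/2b
8) 638.298ms=3/2b +212.766ms=1/2b
9) 851.064ms=2b +121.581ms=2/7b
10) 972.644ms=16/7b +121.581ms=2/7b
11) 1094.225ms=18/7b +121.581ms=2/7b
12) 1215.805ms=20/7b +243.161ms=4/7b
13) 1458.967ms=24/7b +121.581ms=2/7b
14) 1580.547ms=26/7b +121.581ms=2/7b
15) 1702.128ms=4b +638.298ms=3/2b
16) 2340.426ms=11/2b +212.766ms=1/2b
17) 2553.191ms=6b +425.532ms=1b
18) 2978.723ms=7b +425.532ms=1b
Σ=8b of 8 (141bpm 2/4) — PASS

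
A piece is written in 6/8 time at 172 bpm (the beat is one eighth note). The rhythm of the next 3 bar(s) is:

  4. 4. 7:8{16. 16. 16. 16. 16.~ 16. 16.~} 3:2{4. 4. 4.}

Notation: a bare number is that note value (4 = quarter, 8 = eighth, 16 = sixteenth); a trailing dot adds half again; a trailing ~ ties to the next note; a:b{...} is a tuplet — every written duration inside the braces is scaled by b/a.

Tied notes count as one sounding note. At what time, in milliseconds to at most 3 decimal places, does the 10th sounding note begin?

1. 0.0ms @ 0 + 1046.512ms (3)
2. 1046.512ms @ 3 + 1046.512ms (3)
3. 2093.023ms @ 6 + 299.003ms (6/7)
4. 2392.027ms @ 48/7 + 299.003ms (6/7)
5. 2691.03ms @ 54/7 + 299.003ms (6/7)
6. 2990.033ms @ 60/7 + 299.003ms (6/7)
7. 3289.037ms @ 66/7 + 598.007ms (12/7)
8. 3887.043ms @ 78/7 + 996.678ms (20/7)
9. 4883.721ms @ 14 + 697.674ms (2)
10. 5581.395ms @ 16 + 697.674ms (2)

note 10 onset = 16b = 5581.395ms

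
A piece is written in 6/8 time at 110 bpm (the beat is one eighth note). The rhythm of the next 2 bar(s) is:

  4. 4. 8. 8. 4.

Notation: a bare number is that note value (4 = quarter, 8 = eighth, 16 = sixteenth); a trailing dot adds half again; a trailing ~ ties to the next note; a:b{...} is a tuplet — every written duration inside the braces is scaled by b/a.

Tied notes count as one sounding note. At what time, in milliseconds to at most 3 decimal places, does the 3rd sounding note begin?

1. 0.0ms @ 0 + 1636.364ms (3)
2. 1636.364ms @ 3 + 1636.364ms (3)
3. 3272.727ms @ 6 + 818.182ms (3/2)
4. 4090.909ms @ 15/2 + 818.182ms (3/2)
5. 4909.091ms @ 9 + 1636.364ms (3)

note 3 onset = 6b = 3272.727ms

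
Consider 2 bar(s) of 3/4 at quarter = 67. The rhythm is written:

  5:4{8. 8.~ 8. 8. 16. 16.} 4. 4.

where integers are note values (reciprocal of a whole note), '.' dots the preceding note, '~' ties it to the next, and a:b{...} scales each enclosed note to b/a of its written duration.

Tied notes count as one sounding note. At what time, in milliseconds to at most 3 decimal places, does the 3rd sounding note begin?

note 3 onset = 9/5b = 1611.94ms

1. 0.0ms @ 0 + 537.313ms (3/5)
2. 537.313ms @ 3/5 + 1074.627ms (6/5)
3. 1611.94ms @ 9/5 + 537.313ms (3/5)
4. 2149.254ms @ 12/5 + 268.657ms (3/10)
5. 2417.91ms @ 27/10 + 268.657ms (3/10)
6. 2686.567ms @ 3 + 1343.284ms (3/2)
7. 4029.851ms @ 9/2 + 1343.284ms (3/2)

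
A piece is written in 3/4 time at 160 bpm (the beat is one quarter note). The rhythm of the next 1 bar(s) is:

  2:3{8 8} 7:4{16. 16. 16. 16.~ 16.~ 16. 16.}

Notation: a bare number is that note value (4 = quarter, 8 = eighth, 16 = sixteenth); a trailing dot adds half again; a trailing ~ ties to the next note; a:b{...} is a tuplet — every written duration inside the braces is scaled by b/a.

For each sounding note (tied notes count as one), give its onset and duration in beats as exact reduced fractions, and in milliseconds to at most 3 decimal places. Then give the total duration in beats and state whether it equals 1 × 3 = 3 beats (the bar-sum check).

1) 0.0ms=0b +281.25ms=3/4b
2) 281.25ms=3/4b +281.25ms=3/4b
3) 562.5ms=3/2b +80.357ms=3/14b
4) 642.857ms=12/7b +80.357ms=3/14b
5) 723.214ms=27/14b +80.357ms=3/14b
6) 803.571ms=15/7b +241.071ms=9/14b
7) 1044.643ms=39/14b +80.357ms=3/14b
Σ=3b of 3 (160bpm 3/4) — PASS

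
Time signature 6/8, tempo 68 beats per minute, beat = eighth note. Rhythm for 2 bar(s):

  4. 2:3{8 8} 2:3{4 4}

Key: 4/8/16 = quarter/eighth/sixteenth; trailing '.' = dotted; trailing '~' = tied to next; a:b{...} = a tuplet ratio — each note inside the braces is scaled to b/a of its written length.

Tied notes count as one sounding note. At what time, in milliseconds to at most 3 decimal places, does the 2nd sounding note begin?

note 2 onset = 3b = 2647.059ms

1. 0.0ms @ 0 + 2647.059ms (3)
2. 2647.059ms @ 3 + 1323.529ms (3/2)
3. 3970.588ms @ 9/2 + 1323.529ms (3/2)
4. 5294.118ms @ 6 + 2647.059ms (3)
5. 7941.176ms @ 9 + 2647.059ms (3)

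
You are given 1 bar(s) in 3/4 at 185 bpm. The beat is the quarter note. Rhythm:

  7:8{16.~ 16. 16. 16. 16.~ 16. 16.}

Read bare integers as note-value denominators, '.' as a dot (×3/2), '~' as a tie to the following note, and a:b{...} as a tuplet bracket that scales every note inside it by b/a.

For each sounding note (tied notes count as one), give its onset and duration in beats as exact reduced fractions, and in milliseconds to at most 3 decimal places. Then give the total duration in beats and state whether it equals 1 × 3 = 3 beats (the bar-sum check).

1) 0.0ms=0b +277.992ms=6/7b
2) 277.992ms=6/7b +138.996ms=3/7b
3) 416.988ms=9/7b +138.996ms=3/7b
4) 555.985ms=12/7b +277.992ms=6/7b
5) 833.977ms=18/7b +138.996ms=3/7b
Σ=3b of 3 (185bpm 3/4) — PASS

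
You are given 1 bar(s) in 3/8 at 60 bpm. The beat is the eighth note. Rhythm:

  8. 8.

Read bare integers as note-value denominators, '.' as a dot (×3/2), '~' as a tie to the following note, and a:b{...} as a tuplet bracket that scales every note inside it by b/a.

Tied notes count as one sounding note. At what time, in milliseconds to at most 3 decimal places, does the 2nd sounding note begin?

note 2 onset = 3/2b = 1500.0ms

1. 0.0ms @ 0 + 1500.0ms (3/2)
2. 1500.0ms @ 3/2 + 1500.0ms (3/2)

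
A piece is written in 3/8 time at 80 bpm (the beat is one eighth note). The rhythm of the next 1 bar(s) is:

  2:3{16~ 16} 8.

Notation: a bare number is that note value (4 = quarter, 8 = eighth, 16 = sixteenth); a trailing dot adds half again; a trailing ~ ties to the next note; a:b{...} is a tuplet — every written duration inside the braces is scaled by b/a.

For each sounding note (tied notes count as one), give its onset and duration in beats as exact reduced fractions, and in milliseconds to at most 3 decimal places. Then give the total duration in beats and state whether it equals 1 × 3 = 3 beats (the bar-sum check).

1) 0.0ms=0b +1125.0ms=3/2b
2) 1125.0ms=3/2b +1125.0ms=3/2b
Σ=3b of 3 (80bpm 3/8) — PASS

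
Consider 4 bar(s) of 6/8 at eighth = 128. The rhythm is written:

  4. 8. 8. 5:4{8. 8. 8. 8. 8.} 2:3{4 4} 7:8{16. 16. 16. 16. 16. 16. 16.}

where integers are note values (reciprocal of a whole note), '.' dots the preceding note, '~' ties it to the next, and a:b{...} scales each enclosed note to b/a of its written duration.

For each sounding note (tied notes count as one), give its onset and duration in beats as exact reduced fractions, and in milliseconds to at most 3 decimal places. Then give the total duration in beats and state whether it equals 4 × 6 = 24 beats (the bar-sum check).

1) 0.0ms=0b +1406.25ms=3b
2) 1406.25ms=3b +703.125ms=3/2b
3) 2109.375ms=9/2b +703.125ms=3/2b
4) 2812.5ms=6b +562.5ms=6/5b
5) 3375.0ms=36/5b +562.5ms=6/5b
6) 3937.5ms=42/5b +562.5ms=6/5b
7) 4500.0ms=48/5b +562.5ms=6/5b
8) 5062.5ms=54/5b +562.5ms=6/5b
9) 5625.0ms=12b +1406.25ms=3b
10) 7031.25ms=15b +1406.25ms=3b
11) 8437.5ms=18b +401.786ms=6/7b
12) 8839.286ms=132/7b +401.786ms=6/7b
13) 9241.071ms=138/7b +401.786ms=6/7b
14) 9642.857ms=144/7b +401.786ms=6/7b
15) 10044.643ms=150/7b +401.786ms=6/7b
16) 10446.429ms=156/7b +401.786ms=6/7b
17) 10848.214ms=162/7b +401.786ms=6/7b
Σ=24b of 24 (128bpm 6/8) — PASS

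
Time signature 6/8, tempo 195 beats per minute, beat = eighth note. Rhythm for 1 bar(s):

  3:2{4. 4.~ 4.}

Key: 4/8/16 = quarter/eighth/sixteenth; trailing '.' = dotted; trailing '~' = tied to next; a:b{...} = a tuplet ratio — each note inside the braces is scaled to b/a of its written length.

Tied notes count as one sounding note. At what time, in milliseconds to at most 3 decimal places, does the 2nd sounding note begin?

1. 0.0ms @ 0 + 615.385ms (2)
2. 615.385ms @ 2 + 1230.769ms (4)

note 2 onset = 2b = 615.385ms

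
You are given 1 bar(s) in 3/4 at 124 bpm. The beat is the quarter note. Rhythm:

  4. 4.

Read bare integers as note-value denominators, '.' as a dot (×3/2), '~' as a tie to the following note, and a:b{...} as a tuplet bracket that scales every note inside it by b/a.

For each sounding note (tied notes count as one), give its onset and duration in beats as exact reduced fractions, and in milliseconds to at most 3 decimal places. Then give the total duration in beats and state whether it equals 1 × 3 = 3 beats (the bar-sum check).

1) 0.0ms=0b +725.806ms=3/2b
2) 725.806ms=3/2b +725.806ms=3/2b
Σ=3b of 3 (124bpm 3/4) — PASS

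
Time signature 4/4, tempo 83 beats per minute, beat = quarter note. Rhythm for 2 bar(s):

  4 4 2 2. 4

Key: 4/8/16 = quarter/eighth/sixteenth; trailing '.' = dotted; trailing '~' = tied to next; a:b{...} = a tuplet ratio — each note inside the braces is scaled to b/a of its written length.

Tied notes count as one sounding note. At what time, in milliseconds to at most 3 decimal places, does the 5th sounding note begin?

1. 0.0ms @ 0 + 722.892ms (1)
2. 722.892ms @ 1 + 722.892ms (1)
3. 1445.783ms @ 2 + 1445.783ms (2)
4. 2891.566ms @ 4 + 2168.675ms (3)
5. 5060.241ms @ 7 + 722.892ms (1)

note 5 onset = 7b = 5060.241ms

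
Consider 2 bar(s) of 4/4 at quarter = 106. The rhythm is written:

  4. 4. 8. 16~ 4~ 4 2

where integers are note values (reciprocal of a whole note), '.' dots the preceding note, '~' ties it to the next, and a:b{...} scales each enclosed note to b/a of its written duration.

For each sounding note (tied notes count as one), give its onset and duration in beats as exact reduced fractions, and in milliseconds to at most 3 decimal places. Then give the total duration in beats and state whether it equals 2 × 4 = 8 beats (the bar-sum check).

1) 0.0ms=0b +849.057ms=3/2b
2) 849.057ms=3/2b +849.057ms=3/2b
3) 1698.113ms=3b +424.528ms=3/4b
4) 2122.642ms=15/4b +1273.585ms=9/4b
5) 3396.226ms=6b +1132.075ms=2b
Σ=8b of 8 (106bpm 4/4) — PASS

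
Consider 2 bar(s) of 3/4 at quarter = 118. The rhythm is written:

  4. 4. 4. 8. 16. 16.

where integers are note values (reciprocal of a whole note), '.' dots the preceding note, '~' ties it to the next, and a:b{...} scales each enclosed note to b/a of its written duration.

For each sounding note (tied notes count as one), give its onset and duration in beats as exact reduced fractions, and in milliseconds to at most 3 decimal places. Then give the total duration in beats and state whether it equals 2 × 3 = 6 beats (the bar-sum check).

1) 0.0ms=0b +762.712ms=3/2b
2) 762.712ms=3/2b +762.712ms=3/2b
3) 1525.424ms=3b +762.712ms=3/2b
4) 2288.136ms=9/2b +381.356ms=3/4b
5) 2669.492ms=21/4b +190.678ms=3/8b
6) 2860.169ms=45/8b +190.678ms=3/8b
Σ=6b of 6 (118bpm 3/4) — PASS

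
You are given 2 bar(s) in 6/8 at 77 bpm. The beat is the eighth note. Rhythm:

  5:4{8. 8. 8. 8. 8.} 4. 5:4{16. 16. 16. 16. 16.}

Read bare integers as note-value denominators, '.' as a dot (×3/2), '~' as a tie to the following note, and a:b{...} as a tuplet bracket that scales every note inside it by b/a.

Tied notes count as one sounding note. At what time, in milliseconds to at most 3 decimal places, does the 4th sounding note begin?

1. 0.0ms @ 0 + 935.065ms (6/5)
2. 935.065ms @ 6/5 + 935.065ms (6/5)
3. 1870.13ms @ 12/5 + 935.065ms (6/5)
4. 2805.195ms @ 18/5 + 935.065ms (6/5)
5. 3740.26ms @ 24/5 + 935.065ms (6/5)
6. 4675.325ms @ 6 + 2337.662ms (3)
7. 7012.987ms @ 9 + 467.532ms (3/5)
8. 7480.519ms @ 48/5 + 467.532ms (3/5)
9. 7948.052ms @ 51/5 + 467.532ms (3/5)
10. 8415.584ms @ 54/5 + 467.532ms (3/5)
11. 8883.117ms @ 57/5 + 467.532ms (3/5)

note 4 onset = 18/5b = 2805.195ms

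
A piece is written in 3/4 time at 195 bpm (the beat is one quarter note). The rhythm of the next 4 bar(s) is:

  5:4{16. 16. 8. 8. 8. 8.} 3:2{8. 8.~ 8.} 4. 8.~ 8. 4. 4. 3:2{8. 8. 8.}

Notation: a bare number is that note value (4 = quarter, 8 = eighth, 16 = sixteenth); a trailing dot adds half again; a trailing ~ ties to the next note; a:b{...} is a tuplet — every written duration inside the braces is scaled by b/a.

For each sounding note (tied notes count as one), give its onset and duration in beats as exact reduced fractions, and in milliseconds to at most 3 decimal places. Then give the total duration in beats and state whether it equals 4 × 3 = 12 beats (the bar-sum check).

1) 0.0ms=0b +92.308ms=3/10b
2) 92.308ms=3/10b +92.308ms=3/10b
3) 184.615ms=3/5b +184.615ms=3/5b
4) 369.231ms=6/5b +184.615ms=3/5b
5) 553.846ms=9/5b +184.615ms=3/5b
6) 738.462ms=12/5b +184.615ms=3/5b
7) 923.077ms=3b +153.846ms=1/2b
8) 1076.923ms=7/2b +307.692ms=1b
9) 1384.615ms=9/2b +461.538ms=3/2b
10) 1846.154ms=6b +461.538ms=3/2b
11) 2307.692ms=15/2b +461.538ms=3/2b
12) 2769.231ms=9b +461.538ms=3/2b
13) 3230.769ms=21/2b +153.846ms=1/2b
14) 3384.615ms=11b +153.846ms=1/2b
15) 3538.462ms=23/2b +153.846ms=1/2b
Σ=12b of 12 (195bpm 3/4) — PASS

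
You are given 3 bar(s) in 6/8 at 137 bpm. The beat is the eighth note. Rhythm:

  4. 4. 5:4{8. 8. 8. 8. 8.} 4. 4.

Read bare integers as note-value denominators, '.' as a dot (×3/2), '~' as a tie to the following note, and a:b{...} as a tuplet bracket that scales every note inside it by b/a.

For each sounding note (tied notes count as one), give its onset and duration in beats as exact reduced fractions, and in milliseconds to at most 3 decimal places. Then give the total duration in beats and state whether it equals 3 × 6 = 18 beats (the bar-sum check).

1) 0.0ms=0b +1313.869ms=3b
2) 1313.869ms=3b +1313.869ms=3b
3) 2627.737ms=6b +525.547ms=6/5b
4) 3153.285ms=36/5b +525.547ms=6/5b
5) 3678.832ms=42/5b +525.547ms=6/5b
6) 4204.38ms=48/5b +525.547ms=6/5b
7) 4729.927ms=54/5b +525.547ms=6/5b
8) 5255.474ms=12b +1313.869ms=3b
9) 6569.343ms=15b +1313.869ms=3b
Σ=18b of 18 (137bpm 6/8) — PASS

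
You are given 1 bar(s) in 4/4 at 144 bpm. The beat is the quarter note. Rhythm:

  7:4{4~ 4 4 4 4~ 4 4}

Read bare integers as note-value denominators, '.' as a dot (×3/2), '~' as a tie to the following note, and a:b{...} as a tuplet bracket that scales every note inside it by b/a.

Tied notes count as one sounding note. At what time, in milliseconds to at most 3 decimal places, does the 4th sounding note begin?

note 4 onset = 16/7b = 952.381ms

1. 0.0ms @ 0 + 476.19ms (8/7)
2. 476.19ms @ 8/7 + 238.095ms (4/7)
3. 714.286ms @ 12/7 + 238.095ms (4/7)
4. 952.381ms @ 16/7 + 476.19ms (8/7)
5. 1428.571ms @ 24/7 + 238.095ms (4/7)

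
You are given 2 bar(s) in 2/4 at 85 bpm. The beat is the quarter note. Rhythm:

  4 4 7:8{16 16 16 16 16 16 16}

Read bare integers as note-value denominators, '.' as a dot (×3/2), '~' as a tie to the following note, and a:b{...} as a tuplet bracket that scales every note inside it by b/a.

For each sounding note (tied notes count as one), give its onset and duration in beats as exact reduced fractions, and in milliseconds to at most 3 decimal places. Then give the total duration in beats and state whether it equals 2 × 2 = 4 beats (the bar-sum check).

1) 0.0ms=0b +705.882ms=1b
2) 705.882ms=1b +705.882ms=1b
3) 1411.765ms=2b +201.681ms=2/7b
4) 1613.445ms=16/7b +201.681ms=2/7b
5) 1815.126ms=18/7b +201.681ms=2/7b
6) 2016.807ms=20/7b +201.681ms=2/7b
7) 2218.487ms=22/7b +201.681ms=2/7b
8) 2420.168ms=24/7b +201.681ms=2/7b
9) 2621.849ms=26/7b +201.681ms=2/7b
Σ=4b of 4 (85bpm 2/4) — PASS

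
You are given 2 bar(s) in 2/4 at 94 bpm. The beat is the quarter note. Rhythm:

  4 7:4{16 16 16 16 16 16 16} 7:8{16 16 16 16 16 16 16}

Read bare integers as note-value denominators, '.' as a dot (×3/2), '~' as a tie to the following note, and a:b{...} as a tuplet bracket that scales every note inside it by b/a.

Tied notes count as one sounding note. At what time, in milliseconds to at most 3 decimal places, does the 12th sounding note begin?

note 12 onset = 20/7b = 1823.708ms

1. 0.0ms @ 0 + 638.298ms (1)
2. 638.298ms @ 1 + 91.185ms (1/7)
3. 729.483ms @ 8/7 + 91.185ms (1/7)
4. 820.669ms @ 9/7 + 91.185ms (1/7)
5. 911.854ms @ 10/7 + 91.185ms (1/7)
6. 1003.04ms @ 11/7 + 91.185ms (1/7)
7. 1094.225ms @ 12/7 + 91.185ms (1/7)
8. 1185.41ms @ 13/7 + 91.185ms (1/7)
9. 1276.596ms @ 2 + 182.371ms (2/7)
10. 1458.967ms @ 16/7 + 182.371ms (2/7)
11. 1641.337ms @ 18/7 + 182.371ms (2/7)
12. 1823.708ms @ 20/7 + 182.371ms (2/7)
13. 2006.079ms @ 22/7 + 182.371ms (2/7)
14. 2188.45ms @ 24/7 + 182.371ms (2/7)
15. 2370.821ms @ 26/7 + 182.371ms (2/7)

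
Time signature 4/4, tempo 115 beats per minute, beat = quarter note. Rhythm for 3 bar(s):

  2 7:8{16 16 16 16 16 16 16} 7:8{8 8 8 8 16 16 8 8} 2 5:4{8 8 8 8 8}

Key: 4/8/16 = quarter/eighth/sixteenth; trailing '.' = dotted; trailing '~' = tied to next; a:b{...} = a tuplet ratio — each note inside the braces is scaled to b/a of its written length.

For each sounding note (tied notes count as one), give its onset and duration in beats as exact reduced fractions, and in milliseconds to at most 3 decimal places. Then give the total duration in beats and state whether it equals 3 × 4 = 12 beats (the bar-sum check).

1) 0.0ms=0b +1043.478ms=2b
2) 1043.478ms=2b +149.068ms=2/7b
3) 1192.547ms=16/7b +149.068ms=2/7b
4) 1341.615ms=18/7b +149.068ms=2/7b
5) 1490.683ms=20/7b +149.068ms=2/7b
6) 1639.752ms=22/7b +149.068ms=2/7b
7) 1788.82ms=24/7b +149.068ms=2/7b
8) 1937.888ms=26/7b +149.068ms=2/7b
9) 2086.957ms=4b +298.137ms=4/7b
10) 2385.093ms=32/7b +298.137ms=4/7b
11) 2683.23ms=36/7b +298.137ms=4/7b
12) 2981.366ms=40/7b +298.137ms=4/7b
13) 3279.503ms=44/7b +149.068ms=2/7b
14) 3428.571ms=46/7b +149.068ms=2/7b
15) 3577.64ms=48/7b +298.137ms=4/7b
16) 3875.776ms=52/7b +298.137ms=4/7b
17) 4173.913ms=8b +1043.478ms=2b
18) 5217.391ms=10b +208.696ms=2/5b
19) 5426.087ms=52/5b +208.696ms=2/5b
20) 5634.783ms=54/5b +208.696ms=2/5b
21) 5843.478ms=56/5b +208.696ms=2/5b
22) 6052.174ms=58/5b +208.696ms=2/5b
Σ=12b of 12 (115bpm 4/4) — PASS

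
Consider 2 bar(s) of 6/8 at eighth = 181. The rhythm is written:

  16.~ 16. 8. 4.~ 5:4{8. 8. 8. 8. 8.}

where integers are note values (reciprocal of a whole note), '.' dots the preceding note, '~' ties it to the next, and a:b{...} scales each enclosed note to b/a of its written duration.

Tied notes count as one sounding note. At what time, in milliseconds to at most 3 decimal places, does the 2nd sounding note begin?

1. 0.0ms @ 0 + 497.238ms (3/2)
2. 497.238ms @ 3/2 + 497.238ms (3/2)
3. 994.475ms @ 3 + 1392.265ms (21/5)
4. 2386.74ms @ 36/5 + 397.79ms (6/5)
5. 2784.53ms @ 42/5 + 397.79ms (6/5)
6. 3182.32ms @ 48/5 + 397.79ms (6/5)
7. 3580.11ms @ 54/5 + 397.79ms (6/5)

note 2 onset = 3/2b = 497.238ms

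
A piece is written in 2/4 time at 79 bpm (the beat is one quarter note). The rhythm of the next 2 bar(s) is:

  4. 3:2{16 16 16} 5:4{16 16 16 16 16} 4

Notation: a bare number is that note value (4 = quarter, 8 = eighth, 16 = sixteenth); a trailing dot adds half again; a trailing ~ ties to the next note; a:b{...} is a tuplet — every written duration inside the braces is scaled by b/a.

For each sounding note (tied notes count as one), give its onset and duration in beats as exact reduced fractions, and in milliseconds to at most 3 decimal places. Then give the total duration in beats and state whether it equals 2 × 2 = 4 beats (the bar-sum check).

1) 0.0ms=0b +1139.241ms=3/2b
2) 1139.241ms=3/2b +126.582ms=1/6b
3) 1265.823ms=5/3b +126.582ms=1/6b
4) 1392.405ms=11/6b +126.582ms=1/6b
5) 1518.987ms=2b +151.899ms=1/5b
6) 1670.886ms=11/5b +151.899ms=1/5b
7) 1822.785ms=12/5b +151.899ms=1/5b
8) 1974.684ms=13/5b +151.899ms=1/5b
9) 2126.582ms=14/5b +151.899ms=1/5b
10) 2278.481ms=3b +759.494ms=1b
Σ=4b of 4 (79bpm 2/4) — PASS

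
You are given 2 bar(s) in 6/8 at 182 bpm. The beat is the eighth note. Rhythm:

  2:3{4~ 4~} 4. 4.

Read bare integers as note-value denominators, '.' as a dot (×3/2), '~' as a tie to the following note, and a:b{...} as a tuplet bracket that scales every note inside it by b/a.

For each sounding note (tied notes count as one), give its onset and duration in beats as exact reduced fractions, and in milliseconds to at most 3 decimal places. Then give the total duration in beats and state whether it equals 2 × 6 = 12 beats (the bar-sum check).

1) 0.0ms=0b +2967.033ms=9b
2) 2967.033ms=9b +989.011ms=3b
Σ=12b of 12 (182bpm 6/8) — PASS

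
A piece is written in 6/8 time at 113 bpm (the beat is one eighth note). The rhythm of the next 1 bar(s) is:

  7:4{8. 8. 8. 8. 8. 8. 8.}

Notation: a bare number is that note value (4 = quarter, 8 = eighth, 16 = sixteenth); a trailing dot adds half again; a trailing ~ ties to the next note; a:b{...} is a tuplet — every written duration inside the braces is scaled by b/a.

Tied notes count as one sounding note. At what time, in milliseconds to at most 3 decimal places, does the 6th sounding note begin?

1. 0.0ms @ 0 + 455.12ms (6/7)
2. 455.12ms @ 6/7 + 455.12ms (6/7)
3. 910.24ms @ 12/7 + 455.12ms (6/7)
4. 1365.36ms @ 18/7 + 455.12ms (6/7)
5. 1820.48ms @ 24/7 + 455.12ms (6/7)
6. 2275.601ms @ 30/7 + 455.12ms (6/7)
7. 2730.721ms @ 36/7 + 455.12ms (6/7)

note 6 onset = 30/7b = 2275.601ms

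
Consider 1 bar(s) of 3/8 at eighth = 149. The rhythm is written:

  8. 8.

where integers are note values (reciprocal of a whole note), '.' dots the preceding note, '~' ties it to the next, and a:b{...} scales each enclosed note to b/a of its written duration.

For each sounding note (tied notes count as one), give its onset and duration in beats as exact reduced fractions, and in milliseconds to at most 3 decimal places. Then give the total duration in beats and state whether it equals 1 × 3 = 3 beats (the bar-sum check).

1) 0.0ms=0b +604.027ms=3/2b
2) 604.027ms=3/2b +604.027ms=3/2b
Σ=3b of 3 (149bpm 3/8) — PASS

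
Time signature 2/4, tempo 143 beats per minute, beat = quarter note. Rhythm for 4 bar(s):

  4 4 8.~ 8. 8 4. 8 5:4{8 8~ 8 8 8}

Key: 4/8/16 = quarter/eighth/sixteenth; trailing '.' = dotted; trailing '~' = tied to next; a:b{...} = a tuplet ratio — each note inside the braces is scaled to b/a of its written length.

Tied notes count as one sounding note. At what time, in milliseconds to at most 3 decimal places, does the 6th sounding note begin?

note 6 onset = 11/2b = 2307.692ms

1. 0.0ms @ 0 + 419.58ms (1)
2. 419.58ms @ 1 + 419.58ms (1)
3. 839.161ms @ 2 + 629.371ms (3/2)
4. 1468.531ms @ 7/2 + 209.79ms (1/2)
5. 1678.322ms @ 4 + 629.371ms (3/2)
6. 2307.692ms @ 11/2 + 209.79ms (1/2)
7. 2517.483ms @ 6 + 167.832ms (2/5)
8. 2685.315ms @ 32/5 + 335.664ms (4/5)
9. 3020.979ms @ 36/5 + 167.832ms (2/5)
10. 3188.811ms @ 38/5 + 167.832ms (2/5)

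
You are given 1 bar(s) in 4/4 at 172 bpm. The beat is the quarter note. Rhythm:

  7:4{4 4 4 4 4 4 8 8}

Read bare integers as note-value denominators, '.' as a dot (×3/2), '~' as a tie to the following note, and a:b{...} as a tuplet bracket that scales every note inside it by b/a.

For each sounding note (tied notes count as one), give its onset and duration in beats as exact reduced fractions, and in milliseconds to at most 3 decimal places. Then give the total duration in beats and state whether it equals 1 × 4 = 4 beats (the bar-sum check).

1) 0.0ms=0b +199.336ms=4/7b
2) 199.336ms=4/7b +199.336ms=4/7b
3) 398.671ms=8/7b +199.336ms=4/7b
4) 598.007ms=12/7b +199.336ms=4/7b
5) 797.342ms=16/7b +199.336ms=4/7b
6) 996.678ms=20/7b +199.336ms=4/7b
7) 1196.013ms=24/7b +99.668ms=2/7b
8) 1295.681ms=26/7b +99.668ms=2/7b
Σ=4b of 4 (172bpm 4/4) — PASS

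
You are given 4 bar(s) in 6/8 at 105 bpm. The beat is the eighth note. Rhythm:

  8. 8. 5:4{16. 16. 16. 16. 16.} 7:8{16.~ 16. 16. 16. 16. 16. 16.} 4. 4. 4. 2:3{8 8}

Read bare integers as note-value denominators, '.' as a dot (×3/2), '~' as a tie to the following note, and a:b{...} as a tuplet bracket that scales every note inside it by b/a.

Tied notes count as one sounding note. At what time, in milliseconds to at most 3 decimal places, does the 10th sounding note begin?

1. 0.0ms @ 0 + 857.143ms (3/2)
2. 857.143ms @ 3/2 + 857.143ms (3/2)
3. 1714.286ms @ 3 + 342.857ms (3/5)
4. 2057.143ms @ 18/5 + 342.857ms (3/5)
5. 2400.0ms @ 21/5 + 342.857ms (3/5)
6. 2742.857ms @ 24/5 + 342.857ms (3/5)
7. 3085.714ms @ 27/5 + 342.857ms (3/5)
8. 3428.571ms @ 6 + 979.592ms (12/7)
9. 4408.163ms @ 54/7 + 489.796ms (6/7)
10. 4897.959ms @ 60/7 + 489.796ms (6/7)
11. 5387.755ms @ 66/7 + 489.796ms (6/7)
12. 5877.551ms @ 72/7 + 489.796ms (6/7)
13. 6367.347ms @ 78/7 + 489.796ms (6/7)
14. 6857.143ms @ 12 + 1714.286ms (3)
15. 8571.429ms @ 15 + 1714.286ms (3)
16. 10285.714ms @ 18 + 1714.286ms (3)
17. 12000.0ms @ 21 + 857.143ms (3/2)
18. 12857.143ms @ 45/2 + 857.143ms (3/2)

note 10 onset = 60/7b = 4897.959ms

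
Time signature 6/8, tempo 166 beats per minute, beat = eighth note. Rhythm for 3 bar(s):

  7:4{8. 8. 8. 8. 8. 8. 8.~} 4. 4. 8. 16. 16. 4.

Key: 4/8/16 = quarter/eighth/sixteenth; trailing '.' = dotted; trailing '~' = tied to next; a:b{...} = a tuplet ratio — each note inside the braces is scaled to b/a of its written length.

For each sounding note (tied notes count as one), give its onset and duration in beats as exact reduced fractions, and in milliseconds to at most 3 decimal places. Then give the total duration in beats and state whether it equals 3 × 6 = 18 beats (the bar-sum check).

1) 0.0ms=0b +309.811ms=6/7b
2) 309.811ms=6/7b +309.811ms=6/7b
3) 619.621ms=12/7b +309.811ms=6/7b
4) 929.432ms=18/7b +309.811ms=6/7b
5) 1239.243ms=24/7b +309.811ms=6/7b
6) 1549.053ms=30/7b +309.811ms=6/7b
7) 1858.864ms=36/7b +1394.148ms=27/7b
8) 3253.012ms=9b +1084.337ms=3b
9) 4337.349ms=12b +542.169ms=3/2b
10) 4879.518ms=27/2b +271.084ms=3/4b
11) 5150.602ms=57/4b +271.084ms=3/4b
12) 5421.687ms=15b +1084.337ms=3b
Σ=18b of 18 (166bpm 6/8) — PASS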